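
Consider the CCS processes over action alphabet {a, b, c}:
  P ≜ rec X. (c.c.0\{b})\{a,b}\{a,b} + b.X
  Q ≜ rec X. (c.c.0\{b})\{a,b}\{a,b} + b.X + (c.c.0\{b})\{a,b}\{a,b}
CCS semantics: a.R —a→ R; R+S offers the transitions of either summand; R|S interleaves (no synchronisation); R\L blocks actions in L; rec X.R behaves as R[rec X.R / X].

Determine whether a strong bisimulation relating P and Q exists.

P ~ Q

LTS(P): 3 reachable states
  u0 = rec X. (c.c.0\{b})\{a,b}\{a,b} + b.X :: -b-> u0, -c-> u1
  u1 = (c.0\{b})\{a,b}\{a,b} :: -c-> u2
  u2 = 0\{b}\{a,b}\{a,b} :: (no moves)
LTS(Q): 3 reachable states
  v0 = rec X. (c.c.0\{b})\{a,b}\{a,b} + b.X + (c.c.0\{b})\{a,b}\{a,b} :: -b-> v0, -c-> v1
  v1 = (c.0\{b})\{a,b}\{a,b} :: -c-> v2
  v2 = 0\{b}\{a,b}\{a,b} :: (no moves)
Bisimilarity quotient blocks:
  B0 = {u0, v0}
  B1 = {u1, v1}
  B2 = {u2, v2}
u0 ∈ B0, v0 ∈ B0 → same block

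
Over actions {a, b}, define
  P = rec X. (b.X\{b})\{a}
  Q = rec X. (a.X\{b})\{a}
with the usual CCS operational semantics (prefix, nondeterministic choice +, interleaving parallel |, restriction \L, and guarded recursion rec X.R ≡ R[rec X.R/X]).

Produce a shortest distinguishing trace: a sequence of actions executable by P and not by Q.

b

LTS(P): 2 reachable states
  s0 = rec X. (b.X\{b})\{a} has moves --b--▸ s1
  s1 = (rec X. (b.X\{b})\{a})\{b}\{a} has moves (no moves)
LTS(Q): 1 reachable states
  t0 = rec X. (a.X\{b})\{a} has moves (no moves)
Run σ = ⟨b⟩ on P: start {s0}
  after b @ step 1: {s1}
  P completes σ.
Run σ = ⟨b⟩ on Q: start {t0}
  after b @ step 1: ∅ (Q stuck)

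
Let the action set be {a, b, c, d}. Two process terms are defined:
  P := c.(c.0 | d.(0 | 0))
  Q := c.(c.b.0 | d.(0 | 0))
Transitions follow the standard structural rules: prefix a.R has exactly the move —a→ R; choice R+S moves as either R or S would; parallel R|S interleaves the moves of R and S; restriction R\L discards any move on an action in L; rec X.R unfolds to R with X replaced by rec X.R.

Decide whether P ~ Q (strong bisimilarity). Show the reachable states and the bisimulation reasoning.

P's transition system — 5 states:
  m0 = c.(c.0 | d.(0 | 0)) → --c--▸ m1
  m1 = c.0 | d.(0 | 0) → --c--▸ m2, --d--▸ m3
  m2 = 0 | d.(0 | 0) → --d--▸ m4
  m3 = c.0 | (0 | 0) → --c--▸ m4
  m4 = 0 | (0 | 0) → deadlocked
Q's transition system — 7 states:
  n0 = c.(c.b.0 | d.(0 | 0)) → --c--▸ n1
  n1 = c.b.0 | d.(0 | 0) → --c--▸ n2, --d--▸ n3
  n2 = b.0 | d.(0 | 0) → --b--▸ n4, --d--▸ n5
  n3 = c.b.0 | (0 | 0) → --c--▸ n5
  n4 = 0 | d.(0 | 0) → --d--▸ n6
  n5 = b.0 | (0 | 0) → --b--▸ n6
  n6 = 0 | (0 | 0) → deadlocked
Partition-refinement fixed point:
  B0 = {m0}
  B1 = {m1}
  B2 = {m2, n4}
  B3 = {m4, n6}
  B4 = {m3}
  B5 = {n0}
  B6 = {n1}
  B7 = {n3}
  B8 = {n5}
  B9 = {n2}
m0 ∈ B0, n0 ∈ B5 → different blocks

not bisimilar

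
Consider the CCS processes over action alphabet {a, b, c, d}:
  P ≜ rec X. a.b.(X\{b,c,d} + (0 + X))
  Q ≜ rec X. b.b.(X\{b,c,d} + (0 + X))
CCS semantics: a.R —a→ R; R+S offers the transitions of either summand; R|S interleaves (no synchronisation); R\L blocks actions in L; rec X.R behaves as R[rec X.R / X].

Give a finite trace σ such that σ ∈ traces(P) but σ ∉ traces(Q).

LTS(P): 4 reachable states
  s0 = rec X. a.b.(X\{b,c,d} + (0 + X)) → ··a··> s1
  s1 = b.((rec X. a.b.(X\{b,c,d} + (0 + X)))\{b,c,d} + (0 + (rec X. a.b.(X\{b,c,d} + (0 + X))))) → ··b··> s2
  s2 = (rec X. a.b.(X\{b,c,d} + (0 + X)))\{b,c,d} + (0 + (rec X. a.b.(X\{b,c,d} + (0 + X)))) → ··a··> s1, ··a··> s3
  s3 = (b.((rec X. a.b.(X\{b,c,d} + (0 + X)))\{b,c,d} + (0 + (rec X. a.b.(X\{b,c,d} + (0 + X))))))\{b,c,d} → ·
LTS(Q): 3 reachable states
  t0 = rec X. b.b.(X\{b,c,d} + (0 + X)) → ··b··> t1
  t1 = b.((rec X. b.b.(X\{b,c,d} + (0 + X)))\{b,c,d} + (0 + (rec X. b.b.(X\{b,c,d} + (0 + X))))) → ··b··> t2
  t2 = (rec X. b.b.(X\{b,c,d} + (0 + X)))\{b,c,d} + (0 + (rec X. b.b.(X\{b,c,d} + (0 + X)))) → ··b··> t1
Trace ⟨a⟩ through P, begin at {s0}:
  step 1 (a): {s1}
  — P admits the full trace.
Trace ⟨a⟩ through Q, begin at {t0}:
  step 1 (a): ∅ (Q stuck)

a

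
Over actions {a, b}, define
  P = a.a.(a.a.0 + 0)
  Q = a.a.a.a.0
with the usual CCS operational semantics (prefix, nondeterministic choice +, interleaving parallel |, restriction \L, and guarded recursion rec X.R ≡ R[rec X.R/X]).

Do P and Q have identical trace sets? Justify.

P's transition system — 5 states:
  u0 = a.a.(a.a.0 + 0) :: --a--▸ u1
  u1 = a.(a.a.0 + 0) :: --a--▸ u2
  u2 = a.a.0 + 0 :: --a--▸ u3
  u3 = a.0 :: --a--▸ u4
  u4 = 0 :: (no moves)
Q's transition system — 5 states:
  v0 = a.a.a.a.0 :: --a--▸ v1
  v1 = a.a.a.0 :: --a--▸ v2
  v2 = a.a.0 :: --a--▸ v3
  v3 = a.0 :: --a--▸ v4
  v4 = 0 :: (no moves)
Coarsest stable partition (strong bisimilarity classes):
  B0 = {u0, v0}
  B1 = {u1, v1}
  B2 = {u2, v2}
  B3 = {u3, v3}
  B4 = {u4, v4}
u0 ∈ B0, v0 ∈ B0 → same block
Bisimilar ⇒ trace-equivalent.

trace-equivalent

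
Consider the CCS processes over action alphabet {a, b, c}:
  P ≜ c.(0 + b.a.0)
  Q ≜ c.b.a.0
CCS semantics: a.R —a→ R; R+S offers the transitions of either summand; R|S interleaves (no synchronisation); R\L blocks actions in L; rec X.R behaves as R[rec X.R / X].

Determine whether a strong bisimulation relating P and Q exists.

bisimilar

LTS(P): 4 reachable states
  p0 = c.(0 + b.a.0) → -c-> p1
  p1 = 0 + b.a.0 → -b-> p2
  p2 = a.0 → -a-> p3
  p3 = 0 → deadlocked
LTS(Q): 4 reachable states
  q0 = c.b.a.0 → -c-> q1
  q1 = b.a.0 → -b-> q2
  q2 = a.0 → -a-> q3
  q3 = 0 → deadlocked
Bisimilarity quotient blocks:
  B0 = {p0, q0}
  B1 = {p1, q1}
  B2 = {p2, q2}
  B3 = {p3, q3}
p0 ∈ B0, q0 ∈ B0 → same block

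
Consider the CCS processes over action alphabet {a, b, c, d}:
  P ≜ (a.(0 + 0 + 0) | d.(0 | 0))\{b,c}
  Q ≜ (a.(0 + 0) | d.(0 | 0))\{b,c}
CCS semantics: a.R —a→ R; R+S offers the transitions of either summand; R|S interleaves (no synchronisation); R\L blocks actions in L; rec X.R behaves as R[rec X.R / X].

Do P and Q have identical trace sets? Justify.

YES

Reachable graph of P (4 states):
  s0 = (a.(0 + 0 + 0) | d.(0 | 0))\{b,c} → =a=> s1, =d=> s2
  s1 = ((0 + 0 + 0) | d.(0 | 0))\{b,c} → =d=> s3
  s2 = (a.(0 + 0 + 0) | (0 | 0))\{b,c} → =a=> s3
  s3 = ((0 + 0 + 0) | (0 | 0))\{b,c} → stopped
Reachable graph of Q (4 states):
  t0 = (a.(0 + 0) | d.(0 | 0))\{b,c} → =a=> t1, =d=> t2
  t1 = ((0 + 0) | d.(0 | 0))\{b,c} → =d=> t3
  t2 = (a.(0 + 0) | (0 | 0))\{b,c} → =a=> t3
  t3 = ((0 + 0) | (0 | 0))\{b,c} → stopped
Partition-refinement fixed point:
  B0 = {s0, t0}
  B1 = {s2, t2}
  B2 = {s3, t3}
  B3 = {s1, t1}
s0 ∈ B0, t0 ∈ B0 → same block
Bisimilar ⇒ trace-equivalent.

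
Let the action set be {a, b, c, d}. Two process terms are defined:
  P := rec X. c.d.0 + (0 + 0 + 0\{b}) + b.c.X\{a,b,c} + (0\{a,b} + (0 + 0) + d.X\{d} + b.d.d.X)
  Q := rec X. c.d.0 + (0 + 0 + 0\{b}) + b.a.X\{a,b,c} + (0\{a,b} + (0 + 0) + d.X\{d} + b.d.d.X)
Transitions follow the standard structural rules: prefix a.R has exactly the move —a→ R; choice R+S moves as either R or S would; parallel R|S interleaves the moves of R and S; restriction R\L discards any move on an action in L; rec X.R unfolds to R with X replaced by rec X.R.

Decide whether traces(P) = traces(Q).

Reachable graph of P (13 states):
  s0 = rec X. c.d.0 + (0 + 0 + 0\{b}) + b.c.X\{a,b,c} + (0\{a,b} + (0 + 0) + d.X\{d} + b.d.d.X) has moves --b--▸ s1, --b--▸ s2, --c--▸ s3, --d--▸ s4
  s1 = c.(rec X. c.d.0 + (0 + 0 + 0\{b}) + b.c.X\{a,b,c} + (0\{a,b} + (0 + 0) + d.X\{d} + b.d.d.X))\{a,b,c} has moves --c--▸ s5
  s2 = d.d.(rec X. c.d.0 + (0 + 0 + 0\{b}) + b.c.X\{a,b,c} + (0\{a,b} + (0 + 0) + d.X\{d} + b.d.d.X)) has moves --d--▸ s6
  s3 = d.0 has moves --d--▸ s7
  s4 = (rec X. c.d.0 + (0 + 0 + 0\{b}) + b.c.X\{a,b,c} + (0\{a,b} + (0 + 0) + d.X\{d} + b.d.d.X))\{d} has moves --b--▸ s8, --b--▸ s9, --c--▸ s10
  s5 = (rec X. c.d.0 + (0 + 0 + 0\{b}) + b.c.X\{a,b,c} + (0\{a,b} + (0 + 0) + d.X\{d} + b.d.d.X))\{a,b,c} has moves --d--▸ s11
  s6 = d.(rec X. c.d.0 + (0 + 0 + 0\{b}) + b.c.X\{a,b,c} + (0\{a,b} + (0 + 0) + d.X\{d} + b.d.d.X)) has moves --d--▸ s0
  s7 = 0 has moves stopped
  s8 = (c.(rec X. c.d.0 + (0 + 0 + 0\{b}) + b.c.X\{a,b,c} + (0\{a,b} + (0 + 0) + d.X\{d} + b.d.d.X))\{a,b,c})\{d} has moves --c--▸ s12
  s9 = (d.d.(rec X. c.d.0 + (0 + 0 + 0\{b}) + b.c.X\{a,b,c} + (0\{a,b} + (0 + 0) + d.X\{d} + b.d.d.X)))\{d} has moves stopped
  s10 = (d.0)\{d} has moves stopped
  s11 = (rec X. c.d.0 + (0 + 0 + 0\{b}) + b.c.X\{a,b,c} + (0\{a,b} + (0 + 0) + d.X\{d} + b.d.d.X))\{d}\{a,b,c} has moves stopped
  s12 = (rec X. c.d.0 + (0 + 0 + 0\{b}) + b.c.X\{a,b,c} + (0\{a,b} + (0 + 0) + d.X\{d} + b.d.d.X))\{a,b,c}\{d} has moves stopped
Reachable graph of Q (13 states):
  t0 = rec X. c.d.0 + (0 + 0 + 0\{b}) + b.a.X\{a,b,c} + (0\{a,b} + (0 + 0) + d.X\{d} + b.d.d.X) has moves --b--▸ t1, --b--▸ t2, --c--▸ t3, --d--▸ t4
  t1 = a.(rec X. c.d.0 + (0 + 0 + 0\{b}) + b.a.X\{a,b,c} + (0\{a,b} + (0 + 0) + d.X\{d} + b.d.d.X))\{a,b,c} has moves --a--▸ t5
  t2 = d.d.(rec X. c.d.0 + (0 + 0 + 0\{b}) + b.a.X\{a,b,c} + (0\{a,b} + (0 + 0) + d.X\{d} + b.d.d.X)) has moves --d--▸ t6
  t3 = d.0 has moves --d--▸ t7
  t4 = (rec X. c.d.0 + (0 + 0 + 0\{b}) + b.a.X\{a,b,c} + (0\{a,b} + (0 + 0) + d.X\{d} + b.d.d.X))\{d} has moves --b--▸ t8, --b--▸ t9, --c--▸ t10
  t5 = (rec X. c.d.0 + (0 + 0 + 0\{b}) + b.a.X\{a,b,c} + (0\{a,b} + (0 + 0) + d.X\{d} + b.d.d.X))\{a,b,c} has moves --d--▸ t11
  t6 = d.(rec X. c.d.0 + (0 + 0 + 0\{b}) + b.a.X\{a,b,c} + (0\{a,b} + (0 + 0) + d.X\{d} + b.d.d.X)) has moves --d--▸ t0
  t7 = 0 has moves stopped
  t8 = (a.(rec X. c.d.0 + (0 + 0 + 0\{b}) + b.a.X\{a,b,c} + (0\{a,b} + (0 + 0) + d.X\{d} + b.d.d.X))\{a,b,c})\{d} has moves --a--▸ t12
  t9 = (d.d.(rec X. c.d.0 + (0 + 0 + 0\{b}) + b.a.X\{a,b,c} + (0\{a,b} + (0 + 0) + d.X\{d} + b.d.d.X)))\{d} has moves stopped
  t10 = (d.0)\{d} has moves stopped
  t11 = (rec X. c.d.0 + (0 + 0 + 0\{b}) + b.a.X\{a,b,c} + (0\{a,b} + (0 + 0) + d.X\{d} + b.d.d.X))\{d}\{a,b,c} has moves stopped
  t12 = (rec X. c.d.0 + (0 + 0 + 0\{b}) + b.a.X\{a,b,c} + (0\{a,b} + (0 + 0) + d.X\{d} + b.d.d.X))\{a,b,c}\{d} has moves stopped
Trace ⟨bc⟩ through P, begin at {s0}:
  step 1 (b): {s1, s2}
  step 2 (c): {s5}
  — P admits the full trace.
Trace ⟨bc⟩ through Q, begin at {t0}:
  step 1 (b): {t1, t2}
  step 2 (c): ∅  — Q cannot continue

traces(P) ≠ traces(Q) — witness ⟨bc⟩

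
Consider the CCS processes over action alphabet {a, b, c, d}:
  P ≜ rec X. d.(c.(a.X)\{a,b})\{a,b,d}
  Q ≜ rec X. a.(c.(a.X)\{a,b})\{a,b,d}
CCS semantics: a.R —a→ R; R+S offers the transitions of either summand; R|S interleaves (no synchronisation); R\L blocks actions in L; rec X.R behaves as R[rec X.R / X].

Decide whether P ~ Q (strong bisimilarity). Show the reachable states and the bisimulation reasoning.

P's transition system — 3 states:
  m0 = rec X. d.(c.(a.X)\{a,b})\{a,b,d} :: —d→ m1
  m1 = (c.(a.(rec X. d.(c.(a.X)\{a,b})\{a,b,d}))\{a,b})\{a,b,d} :: —c→ m2
  m2 = (a.(rec X. d.(c.(a.X)\{a,b})\{a,b,d}))\{a,b}\{a,b,d} :: ·
Q's transition system — 3 states:
  n0 = rec X. a.(c.(a.X)\{a,b})\{a,b,d} :: —a→ n1
  n1 = (c.(a.(rec X. a.(c.(a.X)\{a,b})\{a,b,d}))\{a,b})\{a,b,d} :: —c→ n2
  n2 = (a.(rec X. a.(c.(a.X)\{a,b})\{a,b,d}))\{a,b}\{a,b,d} :: ·
Coarsest stable partition (strong bisimilarity classes):
  B0 = {m0}
  B1 = {m1, n1}
  B2 = {m2, n2}
  B3 = {n0}
m0 ∈ B0, n0 ∈ B3 → different blocks

NO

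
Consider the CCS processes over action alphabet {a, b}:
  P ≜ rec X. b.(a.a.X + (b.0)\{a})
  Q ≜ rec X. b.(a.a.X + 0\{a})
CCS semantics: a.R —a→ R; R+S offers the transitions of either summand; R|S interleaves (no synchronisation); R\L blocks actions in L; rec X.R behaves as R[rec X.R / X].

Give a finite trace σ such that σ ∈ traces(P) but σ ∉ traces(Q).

bb

P's transition system — 4 states:
  p0 = rec X. b.(a.a.X + (b.0)\{a}) ⊢ =b=> p1
  p1 = a.a.(rec X. b.(a.a.X + (b.0)\{a})) + (b.0)\{a} ⊢ =a=> p2, =b=> p3
  p2 = a.(rec X. b.(a.a.X + (b.0)\{a})) ⊢ =a=> p0
  p3 = 0\{a} ⊢ stopped
Q's transition system — 3 states:
  q0 = rec X. b.(a.a.X + 0\{a}) ⊢ =b=> q1
  q1 = a.a.(rec X. b.(a.a.X + 0\{a})) + 0\{a} ⊢ =a=> q2
  q2 = a.(rec X. b.(a.a.X + 0\{a})) ⊢ =a=> q0
Executing bb from P (initial set {p0}):
  [1] b ⇒ {p1}
  [2] b ⇒ {p3}
  — P admits the full trace.
Executing bb from Q (initial set {q0}):
  [1] b ⇒ {q1}
  [2] b ⇒ ∅  — Q cannot continue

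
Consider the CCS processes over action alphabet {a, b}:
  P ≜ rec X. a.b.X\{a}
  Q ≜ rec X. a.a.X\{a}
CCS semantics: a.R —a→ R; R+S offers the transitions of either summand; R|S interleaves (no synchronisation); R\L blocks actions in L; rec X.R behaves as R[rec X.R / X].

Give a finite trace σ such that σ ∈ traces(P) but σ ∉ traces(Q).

P's transition system — 3 states:
  p0 = rec X. a.b.X\{a} has moves --a--▸ p1
  p1 = b.(rec X. a.b.X\{a})\{a} has moves --b--▸ p2
  p2 = (rec X. a.b.X\{a})\{a} has moves ·
Q's transition system — 3 states:
  q0 = rec X. a.a.X\{a} has moves --a--▸ q1
  q1 = a.(rec X. a.a.X\{a})\{a} has moves --a--▸ q2
  q2 = (rec X. a.a.X\{a})\{a} has moves ·
Trace ⟨ab⟩ through P, begin at {p0}:
  after a @ step 1: {p1}
  after b @ step 2: {p2}
  ✓ P
Trace ⟨ab⟩ through Q, begin at {q0}:
  after a @ step 1: {q1}
  after b @ step 2: ∅ (Q stuck)

ab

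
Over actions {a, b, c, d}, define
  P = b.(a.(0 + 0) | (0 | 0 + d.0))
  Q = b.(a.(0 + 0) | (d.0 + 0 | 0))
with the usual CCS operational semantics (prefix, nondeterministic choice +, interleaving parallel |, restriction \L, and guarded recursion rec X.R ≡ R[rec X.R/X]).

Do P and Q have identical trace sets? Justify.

P's transition system — 5 states:
  p0 = b.(a.(0 + 0) | (0 | 0 + d.0)) :: ··b··> p1
  p1 = a.(0 + 0) | (0 | 0 + d.0) :: ··a··> p2, ··d··> p3
  p2 = (0 + 0) | (0 | 0 + d.0) :: ··d··> p4
  p3 = a.(0 + 0) | 0 :: ··a··> p4
  p4 = (0 + 0) | 0 :: stopped
Q's transition system — 5 states:
  q0 = b.(a.(0 + 0) | (d.0 + 0 | 0)) :: ··b··> q1
  q1 = a.(0 + 0) | (d.0 + 0 | 0) :: ··a··> q2, ··d··> q3
  q2 = (0 + 0) | (d.0 + 0 | 0) :: ··d··> q4
  q3 = a.(0 + 0) | 0 :: ··a··> q4
  q4 = (0 + 0) | 0 :: stopped
Bisimilarity quotient blocks:
  B0 = {p0, q0}
  B1 = {p1, q1}
  B2 = {p2, q2}
  B3 = {p4, q4}
  B4 = {p3, q3}
p0 ∈ B0, q0 ∈ B0 → same block
Bisimilar ⇒ trace-equivalent.

traces(P) = traces(Q)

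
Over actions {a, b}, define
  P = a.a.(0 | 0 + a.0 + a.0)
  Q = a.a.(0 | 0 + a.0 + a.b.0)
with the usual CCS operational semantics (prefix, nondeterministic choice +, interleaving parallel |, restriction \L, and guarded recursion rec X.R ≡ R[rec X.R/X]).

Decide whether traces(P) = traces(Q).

Reachable graph of P (4 states):
  u0 = a.a.(0 | 0 + a.0 + a.0) :: —a→ u1
  u1 = a.(0 | 0 + a.0 + a.0) :: —a→ u2
  u2 = 0 | 0 + a.0 + a.0 :: —a→ u3
  u3 = 0 :: ∅
Reachable graph of Q (5 states):
  v0 = a.a.(0 | 0 + a.0 + a.b.0) :: —a→ v1
  v1 = a.(0 | 0 + a.0 + a.b.0) :: —a→ v2
  v2 = 0 | 0 + a.0 + a.b.0 :: —a→ v3, —a→ v4
  v3 = 0 :: ∅
  v4 = b.0 :: —b→ v3
Executing aaab from Q (initial set {v0}):
  step 1 (a): {v1}
  step 2 (a): {v2}
  step 3 (a): {v3, v4}
  step 4 (b): {v3}
  ✓ Q
Executing aaab from P (initial set {u0}):
  step 1 (a): {u1}
  step 2 (a): {u2}
  step 3 (a): {u3}
  step 4 (b): ∅  — P cannot continue

NO — witness ⟨aaab⟩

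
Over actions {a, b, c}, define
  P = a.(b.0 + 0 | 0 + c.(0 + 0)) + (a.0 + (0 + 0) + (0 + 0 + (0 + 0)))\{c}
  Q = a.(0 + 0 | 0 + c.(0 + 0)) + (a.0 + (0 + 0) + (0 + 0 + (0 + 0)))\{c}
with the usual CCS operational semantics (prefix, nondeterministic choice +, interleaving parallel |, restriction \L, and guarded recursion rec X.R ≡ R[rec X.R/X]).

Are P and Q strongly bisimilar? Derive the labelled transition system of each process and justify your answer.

not bisimilar

LTS(P): 5 reachable states
  p0 = a.(b.0 + 0 | 0 + c.(0 + 0)) + (a.0 + (0 + 0) + (0 + 0 + (0 + 0)))\{c} has moves =a=> p1, =a=> p2
  p1 = 0\{c} has moves ·
  p2 = b.0 + 0 | 0 + c.(0 + 0) has moves =b=> p3, =c=> p4
  p3 = 0 has moves ·
  p4 = 0 + 0 has moves ·
LTS(Q): 4 reachable states
  q0 = a.(0 + 0 | 0 + c.(0 + 0)) + (a.0 + (0 + 0) + (0 + 0 + (0 + 0)))\{c} has moves =a=> q1, =a=> q2
  q1 = 0 + 0 | 0 + c.(0 + 0) has moves =c=> q3
  q2 = 0\{c} has moves ·
  q3 = 0 + 0 has moves ·
Partition-refinement fixed point:
  B0 = {p0}
  B1 = {p2}
  B2 = {p1, p3, p4, q2, q3}
  B3 = {q0}
  B4 = {q1}
p0 ∈ B0, q0 ∈ B3 → different blocks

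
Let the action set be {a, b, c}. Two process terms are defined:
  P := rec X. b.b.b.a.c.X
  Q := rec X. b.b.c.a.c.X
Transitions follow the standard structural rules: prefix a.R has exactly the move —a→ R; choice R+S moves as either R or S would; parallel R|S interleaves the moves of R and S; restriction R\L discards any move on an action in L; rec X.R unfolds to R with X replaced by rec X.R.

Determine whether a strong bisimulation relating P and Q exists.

not bisimilar

LTS(P): 5 reachable states
  p0 = rec X. b.b.b.a.c.X ⊢ --b--▸ p1
  p1 = b.b.a.c.(rec X. b.b.b.a.c.X) ⊢ --b--▸ p2
  p2 = b.a.c.(rec X. b.b.b.a.c.X) ⊢ --b--▸ p3
  p3 = a.c.(rec X. b.b.b.a.c.X) ⊢ --a--▸ p4
  p4 = c.(rec X. b.b.b.a.c.X) ⊢ --c--▸ p0
LTS(Q): 5 reachable states
  q0 = rec X. b.b.c.a.c.X ⊢ --b--▸ q1
  q1 = b.c.a.c.(rec X. b.b.c.a.c.X) ⊢ --b--▸ q2
  q2 = c.a.c.(rec X. b.b.c.a.c.X) ⊢ --c--▸ q3
  q3 = a.c.(rec X. b.b.c.a.c.X) ⊢ --a--▸ q4
  q4 = c.(rec X. b.b.c.a.c.X) ⊢ --c--▸ q0
Partition-refinement fixed point:
  B0 = {p0}
  B1 = {p1}
  B2 = {p2}
  B3 = {p3}
  B4 = {p4}
  B5 = {q0}
  B6 = {q1}
  B7 = {q2}
  B8 = {q3}
  B9 = {q4}
p0 ∈ B0, q0 ∈ B5 → different blocks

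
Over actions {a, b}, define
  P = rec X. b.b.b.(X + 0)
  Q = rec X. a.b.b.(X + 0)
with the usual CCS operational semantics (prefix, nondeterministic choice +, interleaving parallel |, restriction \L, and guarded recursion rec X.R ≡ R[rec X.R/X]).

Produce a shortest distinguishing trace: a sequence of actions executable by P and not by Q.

LTS(P): 4 reachable states
  s0 = rec X. b.b.b.(X + 0) ⊢ =b=> s1
  s1 = b.b.((rec X. b.b.b.(X + 0)) + 0) ⊢ =b=> s2
  s2 = b.((rec X. b.b.b.(X + 0)) + 0) ⊢ =b=> s3
  s3 = (rec X. b.b.b.(X + 0)) + 0 ⊢ =b=> s1
LTS(Q): 4 reachable states
  t0 = rec X. a.b.b.(X + 0) ⊢ =a=> t1
  t1 = b.b.((rec X. a.b.b.(X + 0)) + 0) ⊢ =b=> t2
  t2 = b.((rec X. a.b.b.(X + 0)) + 0) ⊢ =b=> t3
  t3 = (rec X. a.b.b.(X + 0)) + 0 ⊢ =a=> t1
Run σ = ⟨b⟩ on P: start {s0}
  step 1 (b): {s1}
  ✓ P
Run σ = ⟨b⟩ on Q: start {t0}
  step 1 (b): ∅ (Q stuck)

b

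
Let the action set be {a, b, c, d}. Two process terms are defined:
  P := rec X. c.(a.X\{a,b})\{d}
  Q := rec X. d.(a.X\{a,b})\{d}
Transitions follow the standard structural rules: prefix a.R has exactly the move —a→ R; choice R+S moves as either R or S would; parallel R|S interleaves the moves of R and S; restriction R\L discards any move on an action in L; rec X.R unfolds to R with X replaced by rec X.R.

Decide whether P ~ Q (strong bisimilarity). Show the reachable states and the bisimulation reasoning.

NO

Reachable graph of P (4 states):
  u0 = rec X. c.(a.X\{a,b})\{d} :: ··c··> u1
  u1 = (a.(rec X. c.(a.X\{a,b})\{d})\{a,b})\{d} :: ··a··> u2
  u2 = (rec X. c.(a.X\{a,b})\{d})\{a,b}\{d} :: ··c··> u3
  u3 = (a.(rec X. c.(a.X\{a,b})\{d})\{a,b})\{d}\{a,b}\{d} :: deadlocked
Reachable graph of Q (3 states):
  v0 = rec X. d.(a.X\{a,b})\{d} :: ··d··> v1
  v1 = (a.(rec X. d.(a.X\{a,b})\{d})\{a,b})\{d} :: ··a··> v2
  v2 = (rec X. d.(a.X\{a,b})\{d})\{a,b}\{d} :: deadlocked
Partition-refinement fixed point:
  B0 = {u0}
  B1 = {u1}
  B2 = {u2}
  B3 = {u3, v2}
  B4 = {v0}
  B5 = {v1}
u0 ∈ B0, v0 ∈ B4 → different blocks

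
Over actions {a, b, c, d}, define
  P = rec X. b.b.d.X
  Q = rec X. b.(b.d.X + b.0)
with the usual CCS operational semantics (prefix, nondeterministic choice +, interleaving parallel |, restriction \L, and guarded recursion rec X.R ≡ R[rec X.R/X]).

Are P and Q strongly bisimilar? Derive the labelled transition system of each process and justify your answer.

P ≁ Q

LTS(P): 3 reachable states
  u0 = rec X. b.b.d.X has moves ··b··> u1
  u1 = b.d.(rec X. b.b.d.X) has moves ··b··> u2
  u2 = d.(rec X. b.b.d.X) has moves ··d··> u0
LTS(Q): 4 reachable states
  v0 = rec X. b.(b.d.X + b.0) has moves ··b··> v1
  v1 = b.d.(rec X. b.(b.d.X + b.0)) + b.0 has moves ··b··> v2, ··b··> v3
  v2 = 0 has moves deadlocked
  v3 = d.(rec X. b.(b.d.X + b.0)) has moves ··d··> v0
Bisimilarity quotient blocks:
  B0 = {u0}
  B1 = {u1}
  B2 = {u2}
  B3 = {v0}
  B4 = {v1}
  B5 = {v3}
  B6 = {v2}
u0 ∈ B0, v0 ∈ B3 → different blocks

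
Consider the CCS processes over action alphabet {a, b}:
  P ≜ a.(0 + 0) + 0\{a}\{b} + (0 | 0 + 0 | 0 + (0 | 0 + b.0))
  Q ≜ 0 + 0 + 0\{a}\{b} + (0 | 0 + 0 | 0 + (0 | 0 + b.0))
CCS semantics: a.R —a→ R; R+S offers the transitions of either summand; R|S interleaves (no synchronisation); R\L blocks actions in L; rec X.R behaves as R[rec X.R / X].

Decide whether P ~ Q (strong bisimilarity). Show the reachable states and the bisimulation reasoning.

P ≁ Q

P's transition system — 3 states:
  p0 = a.(0 + 0) + 0\{a}\{b} + (0 | 0 + 0 | 0 + (0 | 0 + b.0)) | ··a··> p1, ··b··> p2
  p1 = 0 + 0 | deadlocked
  p2 = 0 | deadlocked
Q's transition system — 2 states:
  q0 = 0 + 0 + 0\{a}\{b} + (0 | 0 + 0 | 0 + (0 | 0 + b.0)) | ··b··> q1
  q1 = 0 | deadlocked
Coarsest stable partition (strong bisimilarity classes):
  B0 = {p0}
  B1 = {p1, p2, q1}
  B2 = {q0}
p0 ∈ B0, q0 ∈ B2 → different blocks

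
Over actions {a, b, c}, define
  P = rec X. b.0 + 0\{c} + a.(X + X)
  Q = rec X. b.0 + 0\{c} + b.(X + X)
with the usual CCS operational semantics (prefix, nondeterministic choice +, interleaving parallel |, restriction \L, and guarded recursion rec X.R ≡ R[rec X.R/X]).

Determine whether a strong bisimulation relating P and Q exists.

P's transition system — 3 states:
  m0 = rec X. b.0 + 0\{c} + a.(X + X) → =a=> m1, =b=> m2
  m1 = (rec X. b.0 + 0\{c} + a.(X + X)) + (rec X. b.0 + 0\{c} + a.(X + X)) → =a=> m1, =b=> m2
  m2 = 0 → (no moves)
Q's transition system — 3 states:
  n0 = rec X. b.0 + 0\{c} + b.(X + X) → =b=> n1, =b=> n2
  n1 = (rec X. b.0 + 0\{c} + b.(X + X)) + (rec X. b.0 + 0\{c} + b.(X + X)) → =b=> n1, =b=> n2
  n2 = 0 → (no moves)
Partition-refinement fixed point:
  B0 = {m0, m1}
  B1 = {m2, n2}
  B2 = {n0, n1}
m0 ∈ B0, n0 ∈ B2 → different blocks

not bisimilar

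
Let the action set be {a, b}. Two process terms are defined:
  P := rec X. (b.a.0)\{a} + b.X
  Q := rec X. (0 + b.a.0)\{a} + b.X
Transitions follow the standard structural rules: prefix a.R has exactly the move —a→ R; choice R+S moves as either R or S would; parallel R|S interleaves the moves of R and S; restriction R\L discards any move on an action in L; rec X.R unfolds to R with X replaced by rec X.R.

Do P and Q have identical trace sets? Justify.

traces(P) = traces(Q)

Reachable graph of P (2 states):
  u0 = rec X. (b.a.0)\{a} + b.X | —b→ u0, —b→ u1
  u1 = (a.0)\{a} | deadlocked
Reachable graph of Q (2 states):
  v0 = rec X. (0 + b.a.0)\{a} + b.X | —b→ v0, —b→ v1
  v1 = (a.0)\{a} | deadlocked
Coarsest stable partition (strong bisimilarity classes):
  B0 = {u0, v0}
  B1 = {u1, v1}
u0 ∈ B0, v0 ∈ B0 → same block
Bisimilar ⇒ trace-equivalent.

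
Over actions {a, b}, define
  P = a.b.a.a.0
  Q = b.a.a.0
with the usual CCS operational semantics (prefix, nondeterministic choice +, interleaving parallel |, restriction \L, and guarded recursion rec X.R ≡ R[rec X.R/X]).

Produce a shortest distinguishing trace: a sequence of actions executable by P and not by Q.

P's transition system — 5 states:
  u0 = a.b.a.a.0 | ··a··> u1
  u1 = b.a.a.0 | ··b··> u2
  u2 = a.a.0 | ··a··> u3
  u3 = a.0 | ··a··> u4
  u4 = 0 | ·
Q's transition system — 4 states:
  v0 = b.a.a.0 | ··b··> v1
  v1 = a.a.0 | ··a··> v2
  v2 = a.0 | ··a··> v3
  v3 = 0 | ·
Trace ⟨a⟩ through P, begin at {u0}:
  [1] a ⇒ {u1}
  — P admits the full trace.
Trace ⟨a⟩ through Q, begin at {v0}:
  [1] a ⇒ no successor for Q

a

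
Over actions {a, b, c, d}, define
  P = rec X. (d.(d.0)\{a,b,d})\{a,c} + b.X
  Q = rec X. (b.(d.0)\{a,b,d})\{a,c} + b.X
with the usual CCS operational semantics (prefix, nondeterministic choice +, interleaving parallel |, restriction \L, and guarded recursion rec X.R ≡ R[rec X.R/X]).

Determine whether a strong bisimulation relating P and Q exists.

P ≁ Q

Reachable graph of P (2 states):
  m0 = rec X. (d.(d.0)\{a,b,d})\{a,c} + b.X ⊢ =b=> m0, =d=> m1
  m1 = (d.0)\{a,b,d}\{a,c} ⊢ deadlocked
Reachable graph of Q (2 states):
  n0 = rec X. (b.(d.0)\{a,b,d})\{a,c} + b.X ⊢ =b=> n0, =b=> n1
  n1 = (d.0)\{a,b,d}\{a,c} ⊢ deadlocked
Bisimilarity quotient blocks:
  B0 = {m0}
  B1 = {m1, n1}
  B2 = {n0}
m0 ∈ B0, n0 ∈ B2 → different blocks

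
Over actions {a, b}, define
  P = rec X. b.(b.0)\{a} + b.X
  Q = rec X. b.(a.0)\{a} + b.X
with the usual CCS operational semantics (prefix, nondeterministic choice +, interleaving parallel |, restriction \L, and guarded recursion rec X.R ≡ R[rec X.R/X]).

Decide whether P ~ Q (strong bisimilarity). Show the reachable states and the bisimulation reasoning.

P ≁ Q

P's transition system — 3 states:
  p0 = rec X. b.(b.0)\{a} + b.X → -b-> p0, -b-> p1
  p1 = (b.0)\{a} → -b-> p2
  p2 = 0\{a} → stopped
Q's transition system — 2 states:
  q0 = rec X. b.(a.0)\{a} + b.X → -b-> q0, -b-> q1
  q1 = (a.0)\{a} → stopped
Coarsest stable partition (strong bisimilarity classes):
  B0 = {p0}
  B1 = {p1}
  B2 = {p2, q1}
  B3 = {q0}
p0 ∈ B0, q0 ∈ B3 → different blocks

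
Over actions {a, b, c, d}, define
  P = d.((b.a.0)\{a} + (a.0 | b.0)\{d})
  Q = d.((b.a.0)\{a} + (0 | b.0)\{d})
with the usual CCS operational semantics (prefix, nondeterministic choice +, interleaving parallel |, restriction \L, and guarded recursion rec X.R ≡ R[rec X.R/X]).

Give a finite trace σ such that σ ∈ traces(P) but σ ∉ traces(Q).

da

Reachable graph of P (6 states):
  s0 = d.((b.a.0)\{a} + (a.0 | b.0)\{d}) :: —d→ s1
  s1 = (b.a.0)\{a} + (a.0 | b.0)\{d} :: —a→ s2, —b→ s3, —b→ s4
  s2 = (0 | b.0)\{d} :: —b→ s5
  s3 = (a.0 | 0)\{d} :: —a→ s5
  s4 = (a.0)\{a} :: stopped
  s5 = (0 | 0)\{d} :: stopped
Reachable graph of Q (4 states):
  t0 = d.((b.a.0)\{a} + (0 | b.0)\{d}) :: —d→ t1
  t1 = (b.a.0)\{a} + (0 | b.0)\{d} :: —b→ t2, —b→ t3
  t2 = (0 | 0)\{d} :: stopped
  t3 = (a.0)\{a} :: stopped
Run σ = ⟨da⟩ on P: start {s0}
  [1] d ⇒ {s1}
  [2] a ⇒ {s2}
  — P admits the full trace.
Run σ = ⟨da⟩ on Q: start {t0}
  [1] d ⇒ {t1}
  [2] a ⇒ ∅ (Q stuck)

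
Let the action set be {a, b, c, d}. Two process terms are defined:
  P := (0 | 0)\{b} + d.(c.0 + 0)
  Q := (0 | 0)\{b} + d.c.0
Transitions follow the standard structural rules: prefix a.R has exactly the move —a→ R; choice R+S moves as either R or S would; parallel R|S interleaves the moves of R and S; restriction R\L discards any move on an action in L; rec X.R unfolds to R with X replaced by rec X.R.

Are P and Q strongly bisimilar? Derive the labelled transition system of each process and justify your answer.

P ~ Q

Reachable graph of P (3 states):
  m0 = (0 | 0)\{b} + d.(c.0 + 0) → —d→ m1
  m1 = c.0 + 0 → —c→ m2
  m2 = 0 → deadlocked
Reachable graph of Q (3 states):
  n0 = (0 | 0)\{b} + d.c.0 → —d→ n1
  n1 = c.0 → —c→ n2
  n2 = 0 → deadlocked
Bisimilarity quotient blocks:
  B0 = {m0, n0}
  B1 = {m1, n1}
  B2 = {m2, n2}
m0 ∈ B0, n0 ∈ B0 → same block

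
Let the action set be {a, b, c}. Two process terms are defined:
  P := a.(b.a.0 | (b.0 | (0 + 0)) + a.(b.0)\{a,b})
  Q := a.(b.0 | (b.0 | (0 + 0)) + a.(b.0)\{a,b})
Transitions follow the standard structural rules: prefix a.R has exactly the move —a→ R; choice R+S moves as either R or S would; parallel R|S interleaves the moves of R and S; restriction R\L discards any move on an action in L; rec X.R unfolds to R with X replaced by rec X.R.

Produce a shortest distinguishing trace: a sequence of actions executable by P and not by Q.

LTS(P): 8 reachable states
  u0 = a.(b.a.0 | (b.0 | (0 + 0)) + a.(b.0)\{a,b}) | ··a··> u1
  u1 = b.a.0 | (b.0 | (0 + 0)) + a.(b.0)\{a,b} | ··a··> u2, ··b··> u3, ··b··> u4
  u2 = (b.0)\{a,b} | (no moves)
  u3 = a.0 | (b.0 | (0 + 0)) | ··a··> u5, ··b··> u6
  u4 = b.a.0 | (0 | (0 + 0)) | ··b··> u6
  u5 = 0 | (b.0 | (0 + 0)) | ··b··> u7
  u6 = a.0 | (0 | (0 + 0)) | ··a··> u7
  u7 = 0 | (0 | (0 + 0)) | (no moves)
LTS(Q): 6 reachable states
  v0 = a.(b.0 | (b.0 | (0 + 0)) + a.(b.0)\{a,b}) | ··a··> v1
  v1 = b.0 | (b.0 | (0 + 0)) + a.(b.0)\{a,b} | ··a··> v2, ··b··> v3, ··b··> v4
  v2 = (b.0)\{a,b} | (no moves)
  v3 = 0 | (b.0 | (0 + 0)) | ··b··> v5
  v4 = b.0 | (0 | (0 + 0)) | ··b··> v5
  v5 = 0 | (0 | (0 + 0)) | (no moves)
Trace ⟨aba⟩ through P, begin at {u0}:
  after a @ step 1: {u1}
  after b @ step 2: {u3, u4}
  after a @ step 3: {u5}
  P completes σ.
Trace ⟨aba⟩ through Q, begin at {v0}:
  after a @ step 1: {v1}
  after b @ step 2: {v3, v4}
  after a @ step 3: ∅ (Q stuck)

aba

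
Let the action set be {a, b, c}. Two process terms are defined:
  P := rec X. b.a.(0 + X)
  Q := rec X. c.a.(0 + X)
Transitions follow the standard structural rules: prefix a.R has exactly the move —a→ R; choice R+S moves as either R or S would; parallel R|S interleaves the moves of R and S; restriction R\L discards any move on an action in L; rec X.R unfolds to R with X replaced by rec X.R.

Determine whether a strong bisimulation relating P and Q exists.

not bisimilar

P's transition system — 3 states:
  s0 = rec X. b.a.(0 + X) → =b=> s1
  s1 = a.(0 + (rec X. b.a.(0 + X))) → =a=> s2
  s2 = 0 + (rec X. b.a.(0 + X)) → =b=> s1
Q's transition system — 3 states:
  t0 = rec X. c.a.(0 + X) → =c=> t1
  t1 = a.(0 + (rec X. c.a.(0 + X))) → =a=> t2
  t2 = 0 + (rec X. c.a.(0 + X)) → =c=> t1
Partition-refinement fixed point:
  B0 = {s0, s2}
  B1 = {s1}
  B2 = {t0, t2}
  B3 = {t1}
s0 ∈ B0, t0 ∈ B2 → different blocks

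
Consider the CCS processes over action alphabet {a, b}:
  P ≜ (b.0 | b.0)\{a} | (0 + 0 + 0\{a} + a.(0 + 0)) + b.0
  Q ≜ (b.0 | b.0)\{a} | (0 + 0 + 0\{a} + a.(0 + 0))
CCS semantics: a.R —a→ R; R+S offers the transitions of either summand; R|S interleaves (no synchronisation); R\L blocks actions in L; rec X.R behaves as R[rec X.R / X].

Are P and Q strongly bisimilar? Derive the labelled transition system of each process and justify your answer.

NO

P's transition system — 9 states:
  s0 = (b.0 | b.0)\{a} | (0 + 0 + 0\{a} + a.(0 + 0)) + b.0 ⊢ --a--▸ s1, --b--▸ s2, --b--▸ s3, --b--▸ s4
  s1 = (b.0 | b.0)\{a} | (0 + 0) ⊢ --b--▸ s5, --b--▸ s6
  s2 = (0 | b.0)\{a} | (0 + 0 + 0\{a} + a.(0 + 0)) ⊢ --a--▸ s5, --b--▸ s7
  s3 = (b.0 | 0)\{a} | (0 + 0 + 0\{a} + a.(0 + 0)) ⊢ --a--▸ s6, --b--▸ s7
  s4 = 0 ⊢ (no moves)
  s5 = (0 | b.0)\{a} | (0 + 0) ⊢ --b--▸ s8
  s6 = (b.0 | 0)\{a} | (0 + 0) ⊢ --b--▸ s8
  s7 = (0 | 0)\{a} | (0 + 0 + 0\{a} + a.(0 + 0)) ⊢ --a--▸ s8
  s8 = (0 | 0)\{a} | (0 + 0) ⊢ (no moves)
Q's transition system — 8 states:
  t0 = (b.0 | b.0)\{a} | (0 + 0 + 0\{a} + a.(0 + 0)) ⊢ --a--▸ t1, --b--▸ t2, --b--▸ t3
  t1 = (b.0 | b.0)\{a} | (0 + 0) ⊢ --b--▸ t4, --b--▸ t5
  t2 = (0 | b.0)\{a} | (0 + 0 + 0\{a} + a.(0 + 0)) ⊢ --a--▸ t4, --b--▸ t6
  t3 = (b.0 | 0)\{a} | (0 + 0 + 0\{a} + a.(0 + 0)) ⊢ --a--▸ t5, --b--▸ t6
  t4 = (0 | b.0)\{a} | (0 + 0) ⊢ --b--▸ t7
  t5 = (b.0 | 0)\{a} | (0 + 0) ⊢ --b--▸ t7
  t6 = (0 | 0)\{a} | (0 + 0 + 0\{a} + a.(0 + 0)) ⊢ --a--▸ t7
  t7 = (0 | 0)\{a} | (0 + 0) ⊢ (no moves)
Bisimilarity quotient blocks:
  B0 = {s0}
  B1 = {s2, s3, t2, t3}
  B2 = {s5, s6, t4, t5}
  B3 = {s4, s8, t7}
  B4 = {s7, t6}
  B5 = {s1, t1}
  B6 = {t0}
s0 ∈ B0, t0 ∈ B6 → different blocks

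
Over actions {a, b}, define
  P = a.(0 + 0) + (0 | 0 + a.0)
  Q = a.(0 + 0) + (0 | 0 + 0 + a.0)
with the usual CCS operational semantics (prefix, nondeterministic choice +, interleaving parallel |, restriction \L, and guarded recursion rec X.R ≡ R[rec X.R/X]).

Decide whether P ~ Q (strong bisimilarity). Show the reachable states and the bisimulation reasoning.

P ~ Q

LTS(P): 3 reachable states
  m0 = a.(0 + 0) + (0 | 0 + a.0) has moves ··a··> m1, ··a··> m2
  m1 = 0 has moves deadlocked
  m2 = 0 + 0 has moves deadlocked
LTS(Q): 3 reachable states
  n0 = a.(0 + 0) + (0 | 0 + 0 + a.0) has moves ··a··> n1, ··a··> n2
  n1 = 0 has moves deadlocked
  n2 = 0 + 0 has moves deadlocked
Partition-refinement fixed point:
  B0 = {m0, n0}
  B1 = {m1, m2, n1, n2}
m0 ∈ B0, n0 ∈ B0 → same block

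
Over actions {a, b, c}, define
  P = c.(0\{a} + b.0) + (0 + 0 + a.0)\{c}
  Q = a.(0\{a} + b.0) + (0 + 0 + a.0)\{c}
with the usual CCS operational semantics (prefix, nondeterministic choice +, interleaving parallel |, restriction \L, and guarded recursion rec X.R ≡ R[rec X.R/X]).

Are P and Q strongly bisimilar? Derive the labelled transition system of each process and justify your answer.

LTS(P): 4 reachable states
  u0 = c.(0\{a} + b.0) + (0 + 0 + a.0)\{c} ⊢ =a=> u1, =c=> u2
  u1 = 0\{c} ⊢ ∅
  u2 = 0\{a} + b.0 ⊢ =b=> u3
  u3 = 0 ⊢ ∅
LTS(Q): 4 reachable states
  v0 = a.(0\{a} + b.0) + (0 + 0 + a.0)\{c} ⊢ =a=> v1, =a=> v2
  v1 = 0\{a} + b.0 ⊢ =b=> v3
  v2 = 0\{c} ⊢ ∅
  v3 = 0 ⊢ ∅
Coarsest stable partition (strong bisimilarity classes):
  B0 = {u0}
  B1 = {u1, u3, v2, v3}
  B2 = {u2, v1}
  B3 = {v0}
u0 ∈ B0, v0 ∈ B3 → different blocks

P ≁ Q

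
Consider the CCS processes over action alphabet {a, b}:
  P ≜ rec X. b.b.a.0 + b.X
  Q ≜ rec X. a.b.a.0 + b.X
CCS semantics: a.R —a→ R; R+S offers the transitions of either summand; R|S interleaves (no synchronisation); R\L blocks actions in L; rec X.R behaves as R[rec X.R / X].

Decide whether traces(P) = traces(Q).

traces(P) ≠ traces(Q) — witness ⟨a⟩

LTS(P): 4 reachable states
  m0 = rec X. b.b.a.0 + b.X → —b→ m0, —b→ m1
  m1 = b.a.0 → —b→ m2
  m2 = a.0 → —a→ m3
  m3 = 0 → deadlocked
LTS(Q): 4 reachable states
  n0 = rec X. a.b.a.0 + b.X → —a→ n1, —b→ n0
  n1 = b.a.0 → —b→ n2
  n2 = a.0 → —a→ n3
  n3 = 0 → deadlocked
Run σ = ⟨a⟩ on Q: start {n0}
  step 1 (a): {n1}
  — Q admits the full trace.
Run σ = ⟨a⟩ on P: start {m0}
  step 1 (a): no successor for P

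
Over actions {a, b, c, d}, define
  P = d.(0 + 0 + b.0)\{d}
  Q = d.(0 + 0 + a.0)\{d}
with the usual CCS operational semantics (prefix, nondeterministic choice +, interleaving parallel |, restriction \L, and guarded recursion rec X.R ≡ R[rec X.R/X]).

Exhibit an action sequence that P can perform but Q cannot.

db

LTS(P): 3 reachable states
  u0 = d.(0 + 0 + b.0)\{d} :: -d-> u1
  u1 = (0 + 0 + b.0)\{d} :: -b-> u2
  u2 = 0\{d} :: ·
LTS(Q): 3 reachable states
  v0 = d.(0 + 0 + a.0)\{d} :: -d-> v1
  v1 = (0 + 0 + a.0)\{d} :: -a-> v2
  v2 = 0\{d} :: ·
Run σ = ⟨db⟩ on P: start {u0}
  after d @ step 1: {u1}
  after b @ step 2: {u2}
  — P admits the full trace.
Run σ = ⟨db⟩ on Q: start {v0}
  after d @ step 1: {v1}
  after b @ step 2: ∅ (Q stuck)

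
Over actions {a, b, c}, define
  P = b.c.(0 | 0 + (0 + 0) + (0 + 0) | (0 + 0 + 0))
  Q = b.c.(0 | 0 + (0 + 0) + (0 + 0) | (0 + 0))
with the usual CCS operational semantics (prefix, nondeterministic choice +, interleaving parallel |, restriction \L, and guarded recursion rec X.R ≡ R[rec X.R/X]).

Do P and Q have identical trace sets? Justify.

LTS(P): 3 reachable states
  m0 = b.c.(0 | 0 + (0 + 0) + (0 + 0) | (0 + 0 + 0)) :: =b=> m1
  m1 = c.(0 | 0 + (0 + 0) + (0 + 0) | (0 + 0 + 0)) :: =c=> m2
  m2 = 0 | 0 + (0 + 0) + (0 + 0) | (0 + 0 + 0) :: (no moves)
LTS(Q): 3 reachable states
  n0 = b.c.(0 | 0 + (0 + 0) + (0 + 0) | (0 + 0)) :: =b=> n1
  n1 = c.(0 | 0 + (0 + 0) + (0 + 0) | (0 + 0)) :: =c=> n2
  n2 = 0 | 0 + (0 + 0) + (0 + 0) | (0 + 0) :: (no moves)
Coarsest stable partition (strong bisimilarity classes):
  B0 = {m0, n0}
  B1 = {m1, n1}
  B2 = {m2, n2}
m0 ∈ B0, n0 ∈ B0 → same block
Bisimilar ⇒ trace-equivalent.

traces(P) = traces(Q)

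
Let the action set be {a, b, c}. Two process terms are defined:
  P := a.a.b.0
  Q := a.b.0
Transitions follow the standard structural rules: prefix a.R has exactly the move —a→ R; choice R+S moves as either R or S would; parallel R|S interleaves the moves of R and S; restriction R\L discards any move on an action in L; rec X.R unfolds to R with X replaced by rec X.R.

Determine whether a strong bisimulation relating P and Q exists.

P ≁ Q

P's transition system — 4 states:
  s0 = a.a.b.0 | —a→ s1
  s1 = a.b.0 | —a→ s2
  s2 = b.0 | —b→ s3
  s3 = 0 | deadlocked
Q's transition system — 3 states:
  t0 = a.b.0 | —a→ t1
  t1 = b.0 | —b→ t2
  t2 = 0 | deadlocked
Partition-refinement fixed point:
  B0 = {s0}
  B1 = {s1, t0}
  B2 = {s2, t1}
  B3 = {s3, t2}
s0 ∈ B0, t0 ∈ B1 → different blocks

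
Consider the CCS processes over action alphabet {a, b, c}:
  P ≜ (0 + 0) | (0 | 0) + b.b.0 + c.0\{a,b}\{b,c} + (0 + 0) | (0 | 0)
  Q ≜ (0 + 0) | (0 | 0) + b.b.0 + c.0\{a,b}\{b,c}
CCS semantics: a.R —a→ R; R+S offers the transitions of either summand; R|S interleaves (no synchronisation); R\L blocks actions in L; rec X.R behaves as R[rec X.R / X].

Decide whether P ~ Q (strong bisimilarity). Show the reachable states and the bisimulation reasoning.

P ~ Q

P's transition system — 4 states:
  m0 = (0 + 0) | (0 | 0) + b.b.0 + c.0\{a,b}\{b,c} + (0 + 0) | (0 | 0) ⊢ -b-> m1, -c-> m2
  m1 = b.0 ⊢ -b-> m3
  m2 = 0\{a,b}\{b,c} ⊢ deadlocked
  m3 = 0 ⊢ deadlocked
Q's transition system — 4 states:
  n0 = (0 + 0) | (0 | 0) + b.b.0 + c.0\{a,b}\{b,c} ⊢ -b-> n1, -c-> n2
  n1 = b.0 ⊢ -b-> n3
  n2 = 0\{a,b}\{b,c} ⊢ deadlocked
  n3 = 0 ⊢ deadlocked
Bisimilarity quotient blocks:
  B0 = {m0, n0}
  B1 = {m2, m3, n2, n3}
  B2 = {m1, n1}
m0 ∈ B0, n0 ∈ B0 → same block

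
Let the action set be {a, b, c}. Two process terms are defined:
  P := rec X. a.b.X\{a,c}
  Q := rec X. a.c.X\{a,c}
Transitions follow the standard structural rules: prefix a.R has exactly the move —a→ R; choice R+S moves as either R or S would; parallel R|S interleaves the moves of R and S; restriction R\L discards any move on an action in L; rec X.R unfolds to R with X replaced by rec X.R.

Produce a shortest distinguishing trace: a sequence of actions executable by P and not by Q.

LTS(P): 3 reachable states
  m0 = rec X. a.b.X\{a,c} ⊢ =a=> m1
  m1 = b.(rec X. a.b.X\{a,c})\{a,c} ⊢ =b=> m2
  m2 = (rec X. a.b.X\{a,c})\{a,c} ⊢ deadlocked
LTS(Q): 3 reachable states
  n0 = rec X. a.c.X\{a,c} ⊢ =a=> n1
  n1 = c.(rec X. a.c.X\{a,c})\{a,c} ⊢ =c=> n2
  n2 = (rec X. a.c.X\{a,c})\{a,c} ⊢ deadlocked
Trace ⟨ab⟩ through P, begin at {m0}:
  after a @ step 1: {m1}
  after b @ step 2: {m2}
  P completes σ.
Trace ⟨ab⟩ through Q, begin at {n0}:
  after a @ step 1: {n1}
  after b @ step 2: no successor for Q

ab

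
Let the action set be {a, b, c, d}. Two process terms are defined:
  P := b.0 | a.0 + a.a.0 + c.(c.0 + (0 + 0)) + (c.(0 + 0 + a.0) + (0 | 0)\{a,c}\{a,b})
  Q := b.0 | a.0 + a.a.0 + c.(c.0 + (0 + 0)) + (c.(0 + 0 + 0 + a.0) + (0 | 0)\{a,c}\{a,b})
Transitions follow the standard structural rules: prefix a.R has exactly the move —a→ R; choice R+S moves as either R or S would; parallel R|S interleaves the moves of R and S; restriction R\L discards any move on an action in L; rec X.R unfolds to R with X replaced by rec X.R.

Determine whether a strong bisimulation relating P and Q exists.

YES

Reachable graph of P (8 states):
  u0 = b.0 | a.0 + a.a.0 + c.(c.0 + (0 + 0)) + (c.(0 + 0 + a.0) + (0 | 0)\{a,c}\{a,b}) | --a--▸ u1, --a--▸ u2, --b--▸ u3, --c--▸ u4, --c--▸ u5
  u1 = a.0 | --a--▸ u6
  u2 = b.0 | 0 | --b--▸ u7
  u3 = 0 | a.0 | --a--▸ u7
  u4 = 0 + 0 + a.0 | --a--▸ u6
  u5 = c.0 + (0 + 0) | --c--▸ u6
  u6 = 0 | (no moves)
  u7 = 0 | 0 | (no moves)
Reachable graph of Q (8 states):
  v0 = b.0 | a.0 + a.a.0 + c.(c.0 + (0 + 0)) + (c.(0 + 0 + 0 + a.0) + (0 | 0)\{a,c}\{a,b}) | --a--▸ v1, --a--▸ v2, --b--▸ v3, --c--▸ v4, --c--▸ v5
  v1 = a.0 | --a--▸ v6
  v2 = b.0 | 0 | --b--▸ v7
  v3 = 0 | a.0 | --a--▸ v7
  v4 = 0 + 0 + 0 + a.0 | --a--▸ v6
  v5 = c.0 + (0 + 0) | --c--▸ v6
  v6 = 0 | (no moves)
  v7 = 0 | 0 | (no moves)
Bisimilarity quotient blocks:
  B0 = {u0, v0}
  B1 = {u1, u3, u4, v1, v3, v4}
  B2 = {u6, u7, v6, v7}
  B3 = {u5, v5}
  B4 = {u2, v2}
u0 ∈ B0, v0 ∈ B0 → same block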